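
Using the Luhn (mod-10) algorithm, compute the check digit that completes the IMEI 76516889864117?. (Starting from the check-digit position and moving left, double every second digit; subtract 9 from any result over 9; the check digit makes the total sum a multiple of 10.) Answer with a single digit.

Partial digits right→left: 7 1 1 4 6 8 9 8 8 6 1 5 6 7
Double every second digit counting from the check-digit position (so the 1st, 3rd, 5th, ... of the partial from the right).
  doubled (with −9 where >9): 5 2 3 9 7 2 3 → sum 31
  kept as-is: 1 4 8 8 6 5 7 → sum 39
Total = 31 + 39 = 70.
Check digit = (10 − (70 mod 10)) mod 10 = 0.

0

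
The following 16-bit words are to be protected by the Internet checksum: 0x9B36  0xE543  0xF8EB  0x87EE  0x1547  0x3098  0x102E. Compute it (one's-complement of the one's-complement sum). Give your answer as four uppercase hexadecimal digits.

One's-complement addition (fold any carry out of bit 15 back into bit 0):
  0x9B36 + 0xE543 = 0x18079 → wrap carry → 0x807A
  0x807A + 0xF8EB = 0x17965 → wrap carry → 0x7966
  0x7966 + 0x87EE = 0x10154 → wrap carry → 0x0155
  0x0155 + 0x1547 = 0x0169C
  0x169C + 0x3098 = 0x04734
  0x4734 + 0x102E = 0x05762
One's-complement sum = 0x5762.
Checksum = ~0x5762 & 0xFFFF = 0xA89D.

A89D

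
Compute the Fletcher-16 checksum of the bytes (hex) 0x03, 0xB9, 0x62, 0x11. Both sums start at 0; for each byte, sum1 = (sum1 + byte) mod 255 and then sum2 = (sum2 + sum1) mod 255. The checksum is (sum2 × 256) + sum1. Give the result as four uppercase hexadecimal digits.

Running sums (mod 255):
  after byte 0 (0x03): sum1=3, sum2=3
  after byte 1 (0xB9): sum1=188, sum2=191
  after byte 2 (0x62): sum1=31, sum2=222
  after byte 3 (0x11): sum1=48, sum2=15
Checksum = sum2·256 + sum1 = 15·256 + 48 = 3888 = 0x0F30.

0F30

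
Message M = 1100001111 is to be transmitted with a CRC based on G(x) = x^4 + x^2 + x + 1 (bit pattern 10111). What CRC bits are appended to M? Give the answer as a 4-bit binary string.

Append 4 zeros: 11000011110000. Divide by 10111 (XOR where the leading bit is 1):
  pos 0: 11000 XOR 10111 = 01111
  pos 1: 11110 XOR 10111 = 01001
  pos 2: 10011 XOR 10111 = 00100
  pos 4: 10011 XOR 10111 = 00100
  pos 6: 10010 XOR 10111 = 00101
  pos 8: 10100 XOR 10111 = 00011
Remainder (last 4 bits) = 0110. This is the CRC / FCS.

0110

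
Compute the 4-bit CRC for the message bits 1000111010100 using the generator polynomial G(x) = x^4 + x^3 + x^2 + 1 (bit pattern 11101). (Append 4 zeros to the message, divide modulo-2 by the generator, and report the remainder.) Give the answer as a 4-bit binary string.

Append 4 zeros: 10001110101000000. Divide by 11101 (XOR where the leading bit is 1):
  pos 0: 10001 XOR 11101 = 01100
  pos 1: 11001 XOR 11101 = 00100
  pos 3: 10010 XOR 11101 = 01111
  pos 4: 11111 XOR 11101 = 00010
  pos 7: 10010 XOR 11101 = 01111
  pos 8: 11110 XOR 11101 = 00011
  pos 11: 11000 XOR 11101 = 00101
Remainder (last 4 bits) = 1010. This is the CRC / FCS.

1010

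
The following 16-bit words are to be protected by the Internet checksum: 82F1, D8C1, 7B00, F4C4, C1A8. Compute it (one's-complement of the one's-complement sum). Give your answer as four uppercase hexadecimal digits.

72DE

One's-complement addition (fold any carry out of bit 15 back into bit 0):
  0x82F1 + 0xD8C1 = 0x15BB2 → wrap carry → 0x5BB3
  0x5BB3 + 0x7B00 = 0x0D6B3
  0xD6B3 + 0xF4C4 = 0x1CB77 → wrap carry → 0xCB78
  0xCB78 + 0xC1A8 = 0x18D20 → wrap carry → 0x8D21
One's-complement sum = 0x8D21.
Checksum = ~0x8D21 & 0xFFFF = 0x72DE.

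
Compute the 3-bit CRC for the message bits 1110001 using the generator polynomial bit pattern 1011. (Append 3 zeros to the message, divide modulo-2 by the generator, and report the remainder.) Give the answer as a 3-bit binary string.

Append 3 zeros: 1110001000. Divide by 1011 (XOR where the leading bit is 1):
  pos 0: 1110 XOR 1011 = 0101
  pos 1: 1010 XOR 1011 = 0001
  pos 4: 1010 XOR 1011 = 0001
Remainder (last 3 bits) = 100. This is the CRC / FCS.

100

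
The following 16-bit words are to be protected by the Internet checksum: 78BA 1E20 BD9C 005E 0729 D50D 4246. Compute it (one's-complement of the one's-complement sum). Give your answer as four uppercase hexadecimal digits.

8CAD

One's-complement addition (fold any carry out of bit 15 back into bit 0):
  0x78BA + 0x1E20 = 0x096DA
  0x96DA + 0xBD9C = 0x15476 → wrap carry → 0x5477
  0x5477 + 0x005E = 0x054D5
  0x54D5 + 0x0729 = 0x05BFE
  0x5BFE + 0xD50D = 0x1310B → wrap carry → 0x310C
  0x310C + 0x4246 = 0x07352
One's-complement sum = 0x7352.
Checksum = ~0x7352 & 0xFFFF = 0x8CAD.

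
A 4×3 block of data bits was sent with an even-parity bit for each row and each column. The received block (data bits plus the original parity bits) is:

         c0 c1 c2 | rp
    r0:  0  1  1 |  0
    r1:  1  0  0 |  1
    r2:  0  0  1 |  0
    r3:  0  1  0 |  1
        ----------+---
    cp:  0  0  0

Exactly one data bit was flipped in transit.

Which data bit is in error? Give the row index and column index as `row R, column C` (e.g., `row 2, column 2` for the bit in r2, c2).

Recompute each row's even parity and compare to rp:
  r0: data parity 0, sent rp 0 → ok
  r1: data parity 1, sent rp 1 → ok
  r2: data parity 1, sent rp 0 → mismatch
  r3: data parity 1, sent rp 1 → ok
Recompute each column's even parity and compare to cp:
  c0: data parity 1, sent cp 0 → mismatch
  c1: data parity 0, sent cp 0 → ok
  c2: data parity 0, sent cp 0 → ok
Exactly one row (r2) and one column (c0) fail → the flipped bit is at their intersection.

row 2, column 0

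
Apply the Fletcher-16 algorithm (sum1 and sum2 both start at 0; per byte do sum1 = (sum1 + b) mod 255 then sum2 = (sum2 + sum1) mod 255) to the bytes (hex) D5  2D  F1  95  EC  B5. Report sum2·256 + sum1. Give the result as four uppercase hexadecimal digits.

FC2D

Running sums (mod 255):
  after byte 0 (D5): sum1=213, sum2=213
  after byte 1 (2D): sum1=3, sum2=216
  after byte 2 (F1): sum1=244, sum2=205
  after byte 3 (95): sum1=138, sum2=88
  after byte 4 (EC): sum1=119, sum2=207
  after byte 5 (B5): sum1=45, sum2=252
Checksum = sum2·256 + sum1 = 252·256 + 45 = 64557 = 0xFC2D.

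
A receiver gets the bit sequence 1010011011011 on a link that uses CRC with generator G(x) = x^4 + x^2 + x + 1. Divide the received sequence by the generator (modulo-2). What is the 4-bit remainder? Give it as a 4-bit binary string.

0000

Modulo-2 division of 1010011011011 by 10111:
  pos 0: 10100 XOR 10111 = 00011
  pos 3: 11110 XOR 10111 = 01001
  pos 4: 10011 XOR 10111 = 00100
  pos 6: 10010 XOR 10111 = 00101
  pos 8: 10111 XOR 10111 = 00000
Remainder = 0000 (zero — the frame passes the CRC check).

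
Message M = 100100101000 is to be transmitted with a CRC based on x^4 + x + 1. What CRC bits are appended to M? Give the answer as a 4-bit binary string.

Append 4 zeros: 1001001010000000. Divide by 10011 (XOR where the leading bit is 1):
  pos 0: 10010 XOR 10011 = 00001
  pos 4: 10101 XOR 10011 = 00110
  pos 6: 11000 XOR 10011 = 01011
  pos 7: 10110 XOR 10011 = 00101
  pos 9: 10100 XOR 10011 = 00111
  pos 11: 11100 XOR 10011 = 01111
Remainder (last 4 bits) = 1111. This is the CRC / FCS.

1111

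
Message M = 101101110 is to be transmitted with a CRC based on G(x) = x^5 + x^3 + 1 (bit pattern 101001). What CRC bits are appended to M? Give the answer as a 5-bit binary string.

01100

Append 5 zeros: 10110111000000. Divide by 101001 (XOR where the leading bit is 1):
  pos 0: 101101 XOR 101001 = 000100
  pos 3: 100110 XOR 101001 = 001111
  pos 5: 111100 XOR 101001 = 010101
  pos 6: 101010 XOR 101001 = 000011
Remainder (last 5 bits) = 01100. This is the CRC / FCS.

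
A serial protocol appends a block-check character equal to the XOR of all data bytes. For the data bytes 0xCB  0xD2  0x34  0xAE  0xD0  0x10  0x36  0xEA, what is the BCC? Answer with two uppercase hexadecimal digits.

XOR the bytes together:
  start with 0xCB
  0xCB ⊕ 0xD2 = 0x19
  0x19 ⊕ 0x34 = 0x2D
  0x2D ⊕ 0xAE = 0x83
  0x83 ⊕ 0xD0 = 0x53
  0x53 ⊕ 0x10 = 0x43
  0x43 ⊕ 0x36 = 0x75
  0x75 ⊕ 0xEA = 0x9F

9F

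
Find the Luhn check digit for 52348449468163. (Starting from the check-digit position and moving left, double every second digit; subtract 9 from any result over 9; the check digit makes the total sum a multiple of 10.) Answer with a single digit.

Partial digits right→left: 3 6 1 8 6 4 9 4 4 8 4 3 2 5
Double every second digit counting from the check-digit position (so the 1st, 3rd, 5th, ... of the partial from the right).
  doubled (with −9 where >9): 6 2 3 9 8 8 4 → sum 40
  kept as-is: 6 8 4 4 8 3 5 → sum 38
Total = 40 + 38 = 78.
Check digit = (10 − (78 mod 10)) mod 10 = 2.

2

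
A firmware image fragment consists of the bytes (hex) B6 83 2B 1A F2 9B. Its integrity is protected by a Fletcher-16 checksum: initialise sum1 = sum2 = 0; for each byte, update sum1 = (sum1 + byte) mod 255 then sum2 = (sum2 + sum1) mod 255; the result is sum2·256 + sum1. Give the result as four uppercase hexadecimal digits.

560E

Running sums (mod 255):
  after byte 0 (B6): sum1=182, sum2=182
  after byte 1 (83): sum1=58, sum2=240
  after byte 2 (2B): sum1=101, sum2=86
  after byte 3 (1A): sum1=127, sum2=213
  after byte 4 (F2): sum1=114, sum2=72
  after byte 5 (9B): sum1=14, sum2=86
Checksum = sum2·256 + sum1 = 86·256 + 14 = 22030 = 0x560E.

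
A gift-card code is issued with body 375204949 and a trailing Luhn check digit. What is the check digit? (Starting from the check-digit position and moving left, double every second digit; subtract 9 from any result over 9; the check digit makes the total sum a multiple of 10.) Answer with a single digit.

8

Partial digits right→left: 9 4 9 4 0 2 5 7 3
Double every second digit counting from the check-digit position (so the 1st, 3rd, 5th, ... of the partial from the right).
  doubled (with −9 where >9): 9 9 0 1 6 → sum 25
  kept as-is: 4 4 2 7 → sum 17
Total = 25 + 17 = 42.
Check digit = (10 − (42 mod 10)) mod 10 = 8.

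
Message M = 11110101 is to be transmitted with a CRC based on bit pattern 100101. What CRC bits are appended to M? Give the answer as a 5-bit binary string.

Append 5 zeros: 1111010100000. Divide by 100101 (XOR where the leading bit is 1):
  pos 0: 111101 XOR 100101 = 011000
  pos 1: 110000 XOR 100101 = 010101
  pos 2: 101011 XOR 100101 = 001110
  pos 4: 111000 XOR 100101 = 011101
  pos 5: 111010 XOR 100101 = 011111
  pos 6: 111110 XOR 100101 = 011011
  pos 7: 110110 XOR 100101 = 010011
Remainder (last 5 bits) = 10011. This is the CRC / FCS.

10011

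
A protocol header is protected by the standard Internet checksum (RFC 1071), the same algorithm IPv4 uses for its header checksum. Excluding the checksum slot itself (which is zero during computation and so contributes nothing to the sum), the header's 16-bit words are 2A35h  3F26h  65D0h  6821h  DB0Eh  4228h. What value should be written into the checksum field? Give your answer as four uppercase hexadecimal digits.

One's-complement addition (fold any carry out of bit 15 back into bit 0):
  0x2A35 + 0x3F26 = 0x0695B
  0x695B + 0x65D0 = 0x0CF2B
  0xCF2B + 0x6821 = 0x1374C → wrap carry → 0x374D
  0x374D + 0xDB0E = 0x1125B → wrap carry → 0x125C
  0x125C + 0x4228 = 0x05484
One's-complement sum = 0x5484.
Checksum = ~0x5484 & 0xFFFF = 0xAB7B.

AB7B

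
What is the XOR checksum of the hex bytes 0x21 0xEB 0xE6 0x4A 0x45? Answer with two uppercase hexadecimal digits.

XOR the bytes together:
  start with 0x21
  0x21 ⊕ 0xEB = 0xCA
  0xCA ⊕ 0xE6 = 0x2C
  0x2C ⊕ 0x4A = 0x66
  0x66 ⊕ 0x45 = 0x23

23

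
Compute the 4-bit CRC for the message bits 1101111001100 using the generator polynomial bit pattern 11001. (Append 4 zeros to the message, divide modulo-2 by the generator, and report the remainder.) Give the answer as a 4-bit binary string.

Append 4 zeros: 11011110011000000. Divide by 11001 (XOR where the leading bit is 1):
  pos 0: 11011 XOR 11001 = 00010
  pos 3: 10110 XOR 11001 = 01111
  pos 4: 11110 XOR 11001 = 00111
  pos 6: 11111 XOR 11001 = 00110
  pos 8: 11000 XOR 11001 = 00001
  pos 12: 10000 XOR 11001 = 01001
Remainder (last 4 bits) = 1001. This is the CRC / FCS.

1001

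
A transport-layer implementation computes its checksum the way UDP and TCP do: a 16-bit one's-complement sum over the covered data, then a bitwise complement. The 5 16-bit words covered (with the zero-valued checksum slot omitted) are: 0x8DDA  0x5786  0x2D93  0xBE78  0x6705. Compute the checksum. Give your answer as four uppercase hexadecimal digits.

C78D

One's-complement addition (fold any carry out of bit 15 back into bit 0):
  0x8DDA + 0x5786 = 0x0E560
  0xE560 + 0x2D93 = 0x112F3 → wrap carry → 0x12F4
  0x12F4 + 0xBE78 = 0x0D16C
  0xD16C + 0x6705 = 0x13871 → wrap carry → 0x3872
One's-complement sum = 0x3872.
Checksum = ~0x3872 & 0xFFFF = 0xC78D.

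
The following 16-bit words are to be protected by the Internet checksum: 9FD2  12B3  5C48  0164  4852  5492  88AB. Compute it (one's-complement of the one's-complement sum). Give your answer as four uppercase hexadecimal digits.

One's-complement addition (fold any carry out of bit 15 back into bit 0):
  0x9FD2 + 0x12B3 = 0x0B285
  0xB285 + 0x5C48 = 0x10ECD → wrap carry → 0x0ECE
  0x0ECE + 0x0164 = 0x01032
  0x1032 + 0x4852 = 0x05884
  0x5884 + 0x5492 = 0x0AD16
  0xAD16 + 0x88AB = 0x135C1 → wrap carry → 0x35C2
One's-complement sum = 0x35C2.
Checksum = ~0x35C2 & 0xFFFF = 0xCA3D.

CA3D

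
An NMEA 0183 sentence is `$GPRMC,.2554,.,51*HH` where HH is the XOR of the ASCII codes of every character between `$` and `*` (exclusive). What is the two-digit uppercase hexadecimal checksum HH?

65

XOR the ASCII codes of the payload characters:
  'G' = 0x47 → acc = 0x47
  'P' = 0x50 → acc = 0x17
  'R' = 0x52 → acc = 0x45
  'M' = 0x4D → acc = 0x08
  'C' = 0x43 → acc = 0x4B
  ',' = 0x2C → acc = 0x67
  '.' = 0x2E → acc = 0x49
  '2' = 0x32 → acc = 0x7B
  '5' = 0x35 → acc = 0x4E
  '5' = 0x35 → acc = 0x7B
  '4' = 0x34 → acc = 0x4F
  ',' = 0x2C → acc = 0x63
  '.' = 0x2E → acc = 0x4D
  ',' = 0x2C → acc = 0x61
  '5' = 0x35 → acc = 0x54
  '1' = 0x31 → acc = 0x65
Checksum = 0x65.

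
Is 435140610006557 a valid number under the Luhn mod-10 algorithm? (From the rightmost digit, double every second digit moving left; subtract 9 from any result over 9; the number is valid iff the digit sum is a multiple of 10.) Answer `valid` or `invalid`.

From the right, keep odd positions and double even positions (subtract 9 from any doubled value over 9):
  doubled (positions 2,4,...): 1 3 0 2 0 2 6 → sum 14
  kept (positions 1,3,...): 7 5 0 0 6 4 5 4 → sum 31
Total = 45.
45 mod 10 = 5, so the number is invalid.

invalid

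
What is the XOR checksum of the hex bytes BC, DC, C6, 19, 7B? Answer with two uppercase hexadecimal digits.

XOR the bytes together:
  start with 0xBC
  0xBC ⊕ 0xDC = 0x60
  0x60 ⊕ 0xC6 = 0xA6
  0xA6 ⊕ 0x19 = 0xBF
  0xBF ⊕ 0x7B = 0xC4

C4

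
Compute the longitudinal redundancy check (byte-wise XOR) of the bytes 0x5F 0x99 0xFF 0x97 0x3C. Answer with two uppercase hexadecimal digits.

92

XOR the bytes together:
  start with 0x5F
  0x5F ⊕ 0x99 = 0xC6
  0xC6 ⊕ 0xFF = 0x39
  0x39 ⊕ 0x97 = 0xAE
  0xAE ⊕ 0x3C = 0x92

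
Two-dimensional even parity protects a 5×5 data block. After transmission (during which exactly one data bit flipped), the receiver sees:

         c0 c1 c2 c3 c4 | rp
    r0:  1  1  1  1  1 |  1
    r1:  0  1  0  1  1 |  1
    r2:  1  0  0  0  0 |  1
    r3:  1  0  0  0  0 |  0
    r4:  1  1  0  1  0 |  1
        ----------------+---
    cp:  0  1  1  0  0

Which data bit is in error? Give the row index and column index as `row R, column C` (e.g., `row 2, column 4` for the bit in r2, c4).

Recompute each row's even parity and compare to rp:
  r0: data parity 1, sent rp 1 → ok
  r1: data parity 1, sent rp 1 → ok
  r2: data parity 1, sent rp 1 → ok
  r3: data parity 1, sent rp 0 → mismatch
  r4: data parity 1, sent rp 1 → ok
Recompute each column's even parity and compare to cp:
  c0: data parity 0, sent cp 0 → ok
  c1: data parity 1, sent cp 1 → ok
  c2: data parity 1, sent cp 1 → ok
  c3: data parity 1, sent cp 0 → mismatch
  c4: data parity 0, sent cp 0 → ok
Exactly one row (r3) and one column (c3) fail → the flipped bit is at their intersection.

row 3, column 3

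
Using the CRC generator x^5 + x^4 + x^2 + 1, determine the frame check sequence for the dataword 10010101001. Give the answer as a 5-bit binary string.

11001

Append 5 zeros: 1001010100100000. Divide by 110101 (XOR where the leading bit is 1):
  pos 0: 100101 XOR 110101 = 010000
  pos 1: 100000 XOR 110101 = 010101
  pos 2: 101011 XOR 110101 = 011110
  pos 3: 111100 XOR 110101 = 001001
  pos 5: 100101 XOR 110101 = 010000
  pos 6: 100000 XOR 110101 = 010101
  pos 7: 101010 XOR 110101 = 011111
  pos 8: 111110 XOR 110101 = 001011
  pos 10: 101100 XOR 110101 = 011001
Remainder (last 5 bits) = 11001. This is the CRC / FCS.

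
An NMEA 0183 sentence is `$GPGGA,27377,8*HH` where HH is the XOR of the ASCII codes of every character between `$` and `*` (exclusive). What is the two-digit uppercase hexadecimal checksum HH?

XOR the ASCII codes of the payload characters:
  'G' = 0x47 → acc = 0x47
  'P' = 0x50 → acc = 0x17
  'G' = 0x47 → acc = 0x50
  'G' = 0x47 → acc = 0x17
  'A' = 0x41 → acc = 0x56
  ',' = 0x2C → acc = 0x7A
  '2' = 0x32 → acc = 0x48
  '7' = 0x37 → acc = 0x7F
  '3' = 0x33 → acc = 0x4C
  '7' = 0x37 → acc = 0x7B
  '7' = 0x37 → acc = 0x4C
  ',' = 0x2C → acc = 0x60
  '8' = 0x38 → acc = 0x58
Checksum = 0x58.

58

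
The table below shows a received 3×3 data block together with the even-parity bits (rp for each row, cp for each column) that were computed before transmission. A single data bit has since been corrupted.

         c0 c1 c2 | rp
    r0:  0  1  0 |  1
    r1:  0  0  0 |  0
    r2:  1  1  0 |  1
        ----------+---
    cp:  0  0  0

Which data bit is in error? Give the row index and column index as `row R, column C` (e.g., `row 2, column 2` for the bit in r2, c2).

row 2, column 0

Recompute each row's even parity and compare to rp:
  r0: data parity 1, sent rp 1 → ok
  r1: data parity 0, sent rp 0 → ok
  r2: data parity 0, sent rp 1 → mismatch
Recompute each column's even parity and compare to cp:
  c0: data parity 1, sent cp 0 → mismatch
  c1: data parity 0, sent cp 0 → ok
  c2: data parity 0, sent cp 0 → ok
Exactly one row (r2) and one column (c0) fail → the flipped bit is at their intersection.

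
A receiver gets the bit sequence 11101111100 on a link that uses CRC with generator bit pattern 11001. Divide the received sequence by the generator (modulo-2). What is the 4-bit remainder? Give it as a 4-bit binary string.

Modulo-2 division of 11101111100 by 11001:
  pos 0: 11101 XOR 11001 = 00100
  pos 2: 10011 XOR 11001 = 01010
  pos 3: 10101 XOR 11001 = 01100
  pos 4: 11001 XOR 11001 = 00000
Remainder = 0000 (zero — the frame passes the CRC check).

0000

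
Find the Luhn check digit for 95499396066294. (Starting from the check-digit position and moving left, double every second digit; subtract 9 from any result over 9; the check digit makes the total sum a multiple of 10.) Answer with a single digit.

Partial digits right→left: 4 9 2 6 6 0 6 9 3 9 9 4 5 9
Double every second digit counting from the check-digit position (so the 1st, 3rd, 5th, ... of the partial from the right).
  doubled (with −9 where >9): 8 4 3 3 6 9 1 → sum 34
  kept as-is: 9 6 0 9 9 4 9 → sum 46
Total = 34 + 46 = 80.
Check digit = (10 − (80 mod 10)) mod 10 = 0.

0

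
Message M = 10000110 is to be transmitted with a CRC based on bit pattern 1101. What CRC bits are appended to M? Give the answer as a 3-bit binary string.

Append 3 zeros: 10000110000. Divide by 1101 (XOR where the leading bit is 1):
  pos 0: 1000 XOR 1101 = 0101
  pos 1: 1010 XOR 1101 = 0111
  pos 2: 1111 XOR 1101 = 0010
  pos 4: 1010 XOR 1101 = 0111
  pos 5: 1110 XOR 1101 = 0011
  pos 7: 1100 XOR 1101 = 0001
Remainder (last 3 bits) = 001. This is the CRC / FCS.

001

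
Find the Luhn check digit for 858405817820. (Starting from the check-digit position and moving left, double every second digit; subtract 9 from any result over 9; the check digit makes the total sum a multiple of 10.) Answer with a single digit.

8

Partial digits right→left: 0 2 8 7 1 8 5 0 4 8 5 8
Double every second digit counting from the check-digit position (so the 1st, 3rd, 5th, ... of the partial from the right).
  doubled (with −9 where >9): 0 7 2 1 8 1 → sum 19
  kept as-is: 2 7 8 0 8 8 → sum 33
Total = 19 + 33 = 52.
Check digit = (10 − (52 mod 10)) mod 10 = 8.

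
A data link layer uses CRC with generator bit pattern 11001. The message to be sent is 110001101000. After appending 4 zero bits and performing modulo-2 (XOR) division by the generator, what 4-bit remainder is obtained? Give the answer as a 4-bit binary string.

Append 4 zeros: 1100011010000000. Divide by 11001 (XOR where the leading bit is 1):
  pos 0: 11000 XOR 11001 = 00001
  pos 4: 11101 XOR 11001 = 00100
  pos 6: 10000 XOR 11001 = 01001
  pos 7: 10010 XOR 11001 = 01011
  pos 8: 10110 XOR 11001 = 01111
  pos 9: 11110 XOR 11001 = 00111
  pos 11: 11100 XOR 11001 = 00101
Remainder (last 4 bits) = 0101. This is the CRC / FCS.

0101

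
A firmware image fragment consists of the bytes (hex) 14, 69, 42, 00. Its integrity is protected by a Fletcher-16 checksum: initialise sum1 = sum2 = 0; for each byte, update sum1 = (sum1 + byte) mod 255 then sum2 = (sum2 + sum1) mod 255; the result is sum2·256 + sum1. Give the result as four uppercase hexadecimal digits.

Running sums (mod 255):
  after byte 0 (14): sum1=20, sum2=20
  after byte 1 (69): sum1=125, sum2=145
  after byte 2 (42): sum1=191, sum2=81
  after byte 3 (00): sum1=191, sum2=17
Checksum = sum2·256 + sum1 = 17·256 + 191 = 4543 = 0x11BF.

11BF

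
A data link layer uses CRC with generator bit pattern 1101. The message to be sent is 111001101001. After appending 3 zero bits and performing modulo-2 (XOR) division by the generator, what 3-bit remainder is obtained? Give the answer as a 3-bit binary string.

001

Append 3 zeros: 111001101001000. Divide by 1101 (XOR where the leading bit is 1):
  pos 0: 1110 XOR 1101 = 0011
  pos 2: 1101 XOR 1101 = 0000
  pos 6: 1010 XOR 1101 = 0111
  pos 7: 1110 XOR 1101 = 0011
  pos 9: 1110 XOR 1101 = 0011
  pos 11: 1100 XOR 1101 = 0001
Remainder (last 3 bits) = 001. This is the CRC / FCS.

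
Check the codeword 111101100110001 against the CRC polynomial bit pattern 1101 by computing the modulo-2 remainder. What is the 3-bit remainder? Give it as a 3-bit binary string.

Modulo-2 division of 111101100110001 by 1101:
  pos 0: 1111 XOR 1101 = 0010
  pos 2: 1001 XOR 1101 = 0100
  pos 3: 1001 XOR 1101 = 0100
  pos 4: 1000 XOR 1101 = 0101
  pos 5: 1010 XOR 1101 = 0111
  pos 6: 1111 XOR 1101 = 0010
  pos 8: 1010 XOR 1101 = 0111
  pos 9: 1110 XOR 1101 = 0011
  pos 11: 1101 XOR 1101 = 0000
Remainder = 000 (zero — the frame passes the CRC check).

000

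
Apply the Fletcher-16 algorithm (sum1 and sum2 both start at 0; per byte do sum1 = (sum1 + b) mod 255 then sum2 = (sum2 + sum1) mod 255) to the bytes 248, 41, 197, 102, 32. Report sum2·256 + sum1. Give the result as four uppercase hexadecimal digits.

Running sums (mod 255):
  after byte 0 (248): sum1=248, sum2=248
  after byte 1 (41): sum1=34, sum2=27
  after byte 2 (197): sum1=231, sum2=3
  after byte 3 (102): sum1=78, sum2=81
  after byte 4 (32): sum1=110, sum2=191
Checksum = sum2·256 + sum1 = 191·256 + 110 = 49006 = 0xBF6E.

BF6E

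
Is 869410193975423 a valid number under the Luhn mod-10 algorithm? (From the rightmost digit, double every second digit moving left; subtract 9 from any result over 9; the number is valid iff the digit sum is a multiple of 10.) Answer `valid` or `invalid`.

From the right, keep odd positions and double even positions (subtract 9 from any doubled value over 9):
  doubled (positions 2,4,...): 4 1 9 9 0 8 3 → sum 34
  kept (positions 1,3,...): 3 4 7 3 1 1 9 8 → sum 36
Total = 70.
70 mod 10 = 0, so the number is valid.

valid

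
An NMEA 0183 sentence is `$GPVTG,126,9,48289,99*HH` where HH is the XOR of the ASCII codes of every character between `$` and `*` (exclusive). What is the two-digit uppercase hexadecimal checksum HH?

61

XOR the ASCII codes of the payload characters:
  'G' = 0x47 → acc = 0x47
  'P' = 0x50 → acc = 0x17
  'V' = 0x56 → acc = 0x41
  'T' = 0x54 → acc = 0x15
  'G' = 0x47 → acc = 0x52
  ',' = 0x2C → acc = 0x7E
  '1' = 0x31 → acc = 0x4F
  '2' = 0x32 → acc = 0x7D
  '6' = 0x36 → acc = 0x4B
  ',' = 0x2C → acc = 0x67
  '9' = 0x39 → acc = 0x5E
  ',' = 0x2C → acc = 0x72
  '4' = 0x34 → acc = 0x46
  '8' = 0x38 → acc = 0x7E
  '2' = 0x32 → acc = 0x4C
  '8' = 0x38 → acc = 0x74
  '9' = 0x39 → acc = 0x4D
  ',' = 0x2C → acc = 0x61
  '9' = 0x39 → acc = 0x58
  '9' = 0x39 → acc = 0x61
Checksum = 0x61.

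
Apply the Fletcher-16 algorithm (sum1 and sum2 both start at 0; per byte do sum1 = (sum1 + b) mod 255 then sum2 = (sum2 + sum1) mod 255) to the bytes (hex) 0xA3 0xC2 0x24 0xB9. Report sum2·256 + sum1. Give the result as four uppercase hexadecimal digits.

D844

Running sums (mod 255):
  after byte 0 (0xA3): sum1=163, sum2=163
  after byte 1 (0xC2): sum1=102, sum2=10
  after byte 2 (0x24): sum1=138, sum2=148
  after byte 3 (0xB9): sum1=68, sum2=216
Checksum = sum2·256 + sum1 = 216·256 + 68 = 55364 = 0xD844.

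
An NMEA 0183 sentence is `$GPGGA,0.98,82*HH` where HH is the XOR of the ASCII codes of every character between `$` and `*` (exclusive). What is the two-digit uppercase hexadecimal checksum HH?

43

XOR the ASCII codes of the payload characters:
  'G' = 0x47 → acc = 0x47
  'P' = 0x50 → acc = 0x17
  'G' = 0x47 → acc = 0x50
  'G' = 0x47 → acc = 0x17
  'A' = 0x41 → acc = 0x56
  ',' = 0x2C → acc = 0x7A
  '0' = 0x30 → acc = 0x4A
  '.' = 0x2E → acc = 0x64
  '9' = 0x39 → acc = 0x5D
  '8' = 0x38 → acc = 0x65
  ',' = 0x2C → acc = 0x49
  '8' = 0x38 → acc = 0x71
  '2' = 0x32 → acc = 0x43
Checksum = 0x43.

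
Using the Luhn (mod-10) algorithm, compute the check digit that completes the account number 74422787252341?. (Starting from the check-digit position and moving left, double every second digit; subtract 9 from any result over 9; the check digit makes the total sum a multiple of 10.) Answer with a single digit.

0

Partial digits right→left: 1 4 3 2 5 2 7 8 7 2 2 4 4 7
Double every second digit counting from the check-digit position (so the 1st, 3rd, 5th, ... of the partial from the right).
  doubled (with −9 where >9): 2 6 1 5 5 4 8 → sum 31
  kept as-is: 4 2 2 8 2 4 7 → sum 29
Total = 31 + 29 = 60.
Check digit = (10 − (60 mod 10)) mod 10 = 0.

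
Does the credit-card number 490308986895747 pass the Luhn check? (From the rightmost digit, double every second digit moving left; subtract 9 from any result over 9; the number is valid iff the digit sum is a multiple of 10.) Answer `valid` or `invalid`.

From the right, keep odd positions and double even positions (subtract 9 from any doubled value over 9):
  doubled (positions 2,4,...): 8 1 7 7 7 6 9 → sum 45
  kept (positions 1,3,...): 7 7 9 6 9 0 0 4 → sum 42
Total = 87.
87 mod 10 = 7, so the number is invalid.

invalid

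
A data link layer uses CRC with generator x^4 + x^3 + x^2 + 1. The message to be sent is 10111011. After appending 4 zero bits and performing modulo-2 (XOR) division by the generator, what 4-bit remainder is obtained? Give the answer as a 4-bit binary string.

0000

Append 4 zeros: 101110110000. Divide by 11101 (XOR where the leading bit is 1):
  pos 0: 10111 XOR 11101 = 01010
  pos 1: 10100 XOR 11101 = 01001
  pos 2: 10011 XOR 11101 = 01110
  pos 3: 11101 XOR 11101 = 00000
Remainder (last 4 bits) = 0000. This is the CRC / FCS.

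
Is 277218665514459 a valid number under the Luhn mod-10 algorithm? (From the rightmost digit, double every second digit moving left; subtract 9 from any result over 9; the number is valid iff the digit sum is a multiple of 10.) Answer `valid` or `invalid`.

invalid

From the right, keep odd positions and double even positions (subtract 9 from any doubled value over 9):
  doubled (positions 2,4,...): 1 8 1 3 7 4 5 → sum 29
  kept (positions 1,3,...): 9 4 1 5 6 1 7 2 → sum 35
Total = 64.
64 mod 10 = 4, so the number is invalid.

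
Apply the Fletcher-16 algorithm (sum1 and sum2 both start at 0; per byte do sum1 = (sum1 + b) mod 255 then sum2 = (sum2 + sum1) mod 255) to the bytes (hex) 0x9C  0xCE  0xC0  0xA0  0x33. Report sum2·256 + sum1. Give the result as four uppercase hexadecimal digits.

Running sums (mod 255):
  after byte 0 (0x9C): sum1=156, sum2=156
  after byte 1 (0xCE): sum1=107, sum2=8
  after byte 2 (0xC0): sum1=44, sum2=52
  after byte 3 (0xA0): sum1=204, sum2=1
  after byte 4 (0x33): sum1=0, sum2=1
Checksum = sum2·256 + sum1 = 1·256 + 0 = 256 = 0x0100.

0100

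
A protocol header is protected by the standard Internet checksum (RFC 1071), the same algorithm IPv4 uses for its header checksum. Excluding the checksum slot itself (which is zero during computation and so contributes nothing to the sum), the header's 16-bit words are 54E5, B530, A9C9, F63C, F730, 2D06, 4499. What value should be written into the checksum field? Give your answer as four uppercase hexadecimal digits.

ED12

One's-complement addition (fold any carry out of bit 15 back into bit 0):
  0x54E5 + 0xB530 = 0x10A15 → wrap carry → 0x0A16
  0x0A16 + 0xA9C9 = 0x0B3DF
  0xB3DF + 0xF63C = 0x1AA1B → wrap carry → 0xAA1C
  0xAA1C + 0xF730 = 0x1A14C → wrap carry → 0xA14D
  0xA14D + 0x2D06 = 0x0CE53
  0xCE53 + 0x4499 = 0x112EC → wrap carry → 0x12ED
One's-complement sum = 0x12ED.
Checksum = ~0x12ED & 0xFFFF = 0xED12.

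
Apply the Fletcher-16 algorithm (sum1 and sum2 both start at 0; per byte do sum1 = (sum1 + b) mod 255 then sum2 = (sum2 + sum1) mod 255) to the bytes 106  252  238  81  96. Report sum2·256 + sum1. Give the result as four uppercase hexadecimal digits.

D708

Running sums (mod 255):
  after byte 0 (106): sum1=106, sum2=106
  after byte 1 (252): sum1=103, sum2=209
  after byte 2 (238): sum1=86, sum2=40
  after byte 3 (81): sum1=167, sum2=207
  after byte 4 (96): sum1=8, sum2=215
Checksum = sum2·256 + sum1 = 215·256 + 8 = 55048 = 0xD708.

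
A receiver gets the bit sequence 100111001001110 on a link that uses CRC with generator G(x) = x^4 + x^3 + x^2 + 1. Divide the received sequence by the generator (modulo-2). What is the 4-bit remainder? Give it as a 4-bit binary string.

0000

Modulo-2 division of 100111001001110 by 11101:
  pos 0: 10011 XOR 11101 = 01110
  pos 1: 11101 XOR 11101 = 00000
  pos 8: 10011 XOR 11101 = 01110
  pos 9: 11101 XOR 11101 = 00000
Remainder = 0000 (zero — the frame passes the CRC check).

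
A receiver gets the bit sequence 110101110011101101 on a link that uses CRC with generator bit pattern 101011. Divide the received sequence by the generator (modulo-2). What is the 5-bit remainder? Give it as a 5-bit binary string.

Modulo-2 division of 110101110011101101 by 101011:
  pos 0: 110101 XOR 101011 = 011110
  pos 1: 111101 XOR 101011 = 010110
  pos 2: 101101 XOR 101011 = 000110
  pos 5: 110001 XOR 101011 = 011010
  pos 6: 110101 XOR 101011 = 011110
  pos 7: 111101 XOR 101011 = 010110
  pos 8: 101100 XOR 101011 = 000111
  pos 11: 111110 XOR 101011 = 010101
  pos 12: 101011 XOR 101011 = 000000
Remainder = 00000 (zero — the frame passes the CRC check).

00000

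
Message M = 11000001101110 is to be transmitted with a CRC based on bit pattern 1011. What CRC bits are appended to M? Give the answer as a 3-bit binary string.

100

Append 3 zeros: 11000001101110000. Divide by 1011 (XOR where the leading bit is 1):
  pos 0: 1100 XOR 1011 = 0111
  pos 1: 1110 XOR 1011 = 0101
  pos 2: 1010 XOR 1011 = 0001
  pos 5: 1011 XOR 1011 = 0000
  pos 10: 1110 XOR 1011 = 0101
  pos 11: 1010 XOR 1011 = 0001
Remainder (last 3 bits) = 100. This is the CRC / FCS.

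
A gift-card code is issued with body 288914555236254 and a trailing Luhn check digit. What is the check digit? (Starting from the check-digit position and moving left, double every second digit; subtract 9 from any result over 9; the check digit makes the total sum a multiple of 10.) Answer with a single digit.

8

Partial digits right→left: 4 5 2 6 3 2 5 5 5 4 1 9 8 8 2
Double every second digit counting from the check-digit position (so the 1st, 3rd, 5th, ... of the partial from the right).
  doubled (with −9 where >9): 8 4 6 1 1 2 7 4 → sum 33
  kept as-is: 5 6 2 5 4 9 8 → sum 39
Total = 33 + 39 = 72.
Check digit = (10 − (72 mod 10)) mod 10 = 8.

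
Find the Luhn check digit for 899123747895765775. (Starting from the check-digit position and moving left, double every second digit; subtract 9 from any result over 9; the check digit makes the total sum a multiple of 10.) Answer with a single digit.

Partial digits right→left: 5 7 7 5 6 7 5 9 8 7 4 7 3 2 1 9 9 8
Double every second digit counting from the check-digit position (so the 1st, 3rd, 5th, ... of the partial from the right).
  doubled (with −9 where >9): 1 5 3 1 7 8 6 2 9 → sum 42
  kept as-is: 7 5 7 9 7 7 2 9 8 → sum 61
Total = 42 + 61 = 103.
Check digit = (10 − (103 mod 10)) mod 10 = 7.

7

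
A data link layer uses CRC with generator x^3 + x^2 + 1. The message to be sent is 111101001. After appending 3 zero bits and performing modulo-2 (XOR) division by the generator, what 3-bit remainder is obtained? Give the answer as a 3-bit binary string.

Append 3 zeros: 111101001000. Divide by 1101 (XOR where the leading bit is 1):
  pos 0: 1111 XOR 1101 = 0010
  pos 2: 1001 XOR 1101 = 0100
  pos 3: 1000 XOR 1101 = 0101
  pos 4: 1010 XOR 1101 = 0111
  pos 5: 1111 XOR 1101 = 0010
  pos 7: 1000 XOR 1101 = 0101
  pos 8: 1010 XOR 1101 = 0111
Remainder (last 3 bits) = 111. This is the CRC / FCS.

111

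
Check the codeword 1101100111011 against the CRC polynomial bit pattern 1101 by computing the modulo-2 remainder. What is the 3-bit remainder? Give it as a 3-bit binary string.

000

Modulo-2 division of 1101100111011 by 1101:
  pos 0: 1101 XOR 1101 = 0000
  pos 4: 1001 XOR 1101 = 0100
  pos 5: 1001 XOR 1101 = 0100
  pos 6: 1001 XOR 1101 = 0100
  pos 7: 1000 XOR 1101 = 0101
  pos 8: 1011 XOR 1101 = 0110
  pos 9: 1101 XOR 1101 = 0000
Remainder = 000 (zero — the frame passes the CRC check).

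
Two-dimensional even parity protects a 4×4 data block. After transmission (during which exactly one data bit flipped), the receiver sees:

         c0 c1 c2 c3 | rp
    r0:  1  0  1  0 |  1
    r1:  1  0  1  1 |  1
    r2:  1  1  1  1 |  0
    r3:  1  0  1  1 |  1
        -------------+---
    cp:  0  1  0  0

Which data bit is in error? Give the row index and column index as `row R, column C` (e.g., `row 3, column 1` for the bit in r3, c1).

row 0, column 3

Recompute each row's even parity and compare to rp:
  r0: data parity 0, sent rp 1 → mismatch
  r1: data parity 1, sent rp 1 → ok
  r2: data parity 0, sent rp 0 → ok
  r3: data parity 1, sent rp 1 → ok
Recompute each column's even parity and compare to cp:
  c0: data parity 0, sent cp 0 → ok
  c1: data parity 1, sent cp 1 → ok
  c2: data parity 0, sent cp 0 → ok
  c3: data parity 1, sent cp 0 → mismatch
Exactly one row (r0) and one column (c3) fail → the flipped bit is at their intersection.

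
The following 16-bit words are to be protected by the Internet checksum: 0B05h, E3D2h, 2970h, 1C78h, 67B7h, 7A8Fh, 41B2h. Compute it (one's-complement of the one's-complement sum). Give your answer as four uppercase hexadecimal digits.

A746

One's-complement addition (fold any carry out of bit 15 back into bit 0):
  0x0B05 + 0xE3D2 = 0x0EED7
  0xEED7 + 0x2970 = 0x11847 → wrap carry → 0x1848
  0x1848 + 0x1C78 = 0x034C0
  0x34C0 + 0x67B7 = 0x09C77
  0x9C77 + 0x7A8F = 0x11706 → wrap carry → 0x1707
  0x1707 + 0x41B2 = 0x058B9
One's-complement sum = 0x58B9.
Checksum = ~0x58B9 & 0xFFFF = 0xA746.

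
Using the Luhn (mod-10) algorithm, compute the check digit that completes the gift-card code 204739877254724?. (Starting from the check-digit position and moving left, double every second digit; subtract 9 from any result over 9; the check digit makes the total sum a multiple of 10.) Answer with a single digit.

Partial digits right→left: 4 2 7 4 5 2 7 7 8 9 3 7 4 0 2
Double every second digit counting from the check-digit position (so the 1st, 3rd, 5th, ... of the partial from the right).
  doubled (with −9 where >9): 8 5 1 5 7 6 8 4 → sum 44
  kept as-is: 2 4 2 7 9 7 0 → sum 31
Total = 44 + 31 = 75.
Check digit = (10 − (75 mod 10)) mod 10 = 5.

5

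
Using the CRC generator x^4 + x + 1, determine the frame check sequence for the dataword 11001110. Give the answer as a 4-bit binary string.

1000

Append 4 zeros: 110011100000. Divide by 10011 (XOR where the leading bit is 1):
  pos 0: 11001 XOR 10011 = 01010
  pos 1: 10101 XOR 10011 = 00110
  pos 3: 11010 XOR 10011 = 01001
  pos 4: 10010 XOR 10011 = 00001
Remainder (last 4 bits) = 1000. This is the CRC / FCS.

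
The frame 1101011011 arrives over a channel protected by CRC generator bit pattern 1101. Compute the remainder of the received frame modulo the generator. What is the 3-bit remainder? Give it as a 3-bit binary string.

Modulo-2 division of 1101011011 by 1101:
  pos 0: 1101 XOR 1101 = 0000
  pos 5: 1101 XOR 1101 = 0000
Remainder = 001 (nonzero — an error is detected).

001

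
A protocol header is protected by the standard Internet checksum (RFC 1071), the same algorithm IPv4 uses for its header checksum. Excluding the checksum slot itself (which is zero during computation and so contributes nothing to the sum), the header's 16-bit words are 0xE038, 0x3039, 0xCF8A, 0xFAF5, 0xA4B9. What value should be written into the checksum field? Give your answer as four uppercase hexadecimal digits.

One's-complement addition (fold any carry out of bit 15 back into bit 0):
  0xE038 + 0x3039 = 0x11071 → wrap carry → 0x1072
  0x1072 + 0xCF8A = 0x0DFFC
  0xDFFC + 0xFAF5 = 0x1DAF1 → wrap carry → 0xDAF2
  0xDAF2 + 0xA4B9 = 0x17FAB → wrap carry → 0x7FAC
One's-complement sum = 0x7FAC.
Checksum = ~0x7FAC & 0xFFFF = 0x8053.

8053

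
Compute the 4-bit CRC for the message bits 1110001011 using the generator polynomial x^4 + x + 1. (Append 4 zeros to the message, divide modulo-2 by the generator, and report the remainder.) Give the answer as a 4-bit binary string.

0010

Append 4 zeros: 11100010110000. Divide by 10011 (XOR where the leading bit is 1):
  pos 0: 11100 XOR 10011 = 01111
  pos 1: 11110 XOR 10011 = 01101
  pos 2: 11011 XOR 10011 = 01000
  pos 3: 10000 XOR 10011 = 00011
  pos 6: 11110 XOR 10011 = 01101
  pos 7: 11010 XOR 10011 = 01001
  pos 8: 10010 XOR 10011 = 00001
Remainder (last 4 bits) = 0010. This is the CRC / FCS.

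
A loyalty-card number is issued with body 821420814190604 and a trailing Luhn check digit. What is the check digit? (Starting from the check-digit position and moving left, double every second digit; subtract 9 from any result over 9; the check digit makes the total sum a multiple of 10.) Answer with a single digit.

4

Partial digits right→left: 4 0 6 0 9 1 4 1 8 0 2 4 1 2 8
Double every second digit counting from the check-digit position (so the 1st, 3rd, 5th, ... of the partial from the right).
  doubled (with −9 where >9): 8 3 9 8 7 4 2 7 → sum 48
  kept as-is: 0 0 1 1 0 4 2 → sum 8
Total = 48 + 8 = 56.
Check digit = (10 − (56 mod 10)) mod 10 = 4.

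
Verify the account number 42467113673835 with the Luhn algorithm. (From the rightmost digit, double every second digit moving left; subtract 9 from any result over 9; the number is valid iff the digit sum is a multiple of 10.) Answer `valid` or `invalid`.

From the right, keep odd positions and double even positions (subtract 9 from any doubled value over 9):
  doubled (positions 2,4,...): 6 6 3 2 5 8 8 → sum 38
  kept (positions 1,3,...): 5 8 7 3 1 6 2 → sum 32
Total = 70.
70 mod 10 = 0, so the number is valid.

valid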